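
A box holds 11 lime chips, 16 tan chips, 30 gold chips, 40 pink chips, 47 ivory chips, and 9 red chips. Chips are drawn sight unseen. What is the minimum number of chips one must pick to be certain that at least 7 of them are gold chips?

In the worst case for collecting gold chips, every non-gold chip comes out first.
There are 11 + 16 + 40 + 47 + 9 = 123 non-gold chips altogether.
After those, each further chip must be gold, so 123 + 7 = 130 draws guarantee 7 gold chips.

130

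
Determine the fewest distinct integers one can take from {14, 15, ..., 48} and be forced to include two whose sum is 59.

20

A set avoiding the sum 59 can contain at most one of each pair {x, 59−x}, plus the 3 elements whose complement lies outside the range.
The integers 30, …, 48 (19 of them) are such a set: any two sum to at least 30+31 = 61 > 59.
Any 20th integer completes one of the 16 pairs, so 20 choices force a sum of 59.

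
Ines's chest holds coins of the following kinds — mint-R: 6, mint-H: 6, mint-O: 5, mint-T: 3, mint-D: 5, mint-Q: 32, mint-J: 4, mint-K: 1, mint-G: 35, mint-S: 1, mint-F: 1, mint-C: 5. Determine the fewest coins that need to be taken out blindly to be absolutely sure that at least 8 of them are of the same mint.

52

An adversary could hand out at most 7 coins per mint (10 mints run out sooner): 6 + 6 + 5 + 3 + 5 + 7 + 4 + 1 + 7 + 1 + 1 + 5 = 51 coins and still no mint has 8.
One more coin lands in a mint already at 7, so 52 draws are enough and 51 are not.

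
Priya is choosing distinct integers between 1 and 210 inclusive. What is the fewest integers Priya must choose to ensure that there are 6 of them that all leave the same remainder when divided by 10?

51

Pigeonhole: the 10 residue classes mod 10 are the pigeonholes.
With 50 integers one could put 5 in each residue class and have no class reach 6.
The 51st integer pushes some class to 6, so 10·5 + 1 = 51.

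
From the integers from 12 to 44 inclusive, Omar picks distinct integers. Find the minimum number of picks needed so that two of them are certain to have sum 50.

Two chosen integers sum to 50 exactly when both halves of some pair {x, 50−x} with 12 ≤ x ≤ 50−x ≤ 38 are chosen — 13 such pairs.
The remaining 7 elements (those with no distinct partner in range) can never complete a 50-sum, so the worst case takes all of them and one from each pair: 7 + 13 = 20.
By the pigeonhole principle, the 21st integer has to be the second member of some pair, so 20 + 1 = 21.

21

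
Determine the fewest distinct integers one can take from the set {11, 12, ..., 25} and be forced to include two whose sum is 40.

11

Group the elements by complementary pair {x, 40−x}: {15,25}, {16,24}, {17,23}, …, giving 5 two-element pairs, the single value 20 (it cannot pair with itself since the integers are distinct), and 4 integers whose partner 40−x falls outside [11,25].
By the pigeonhole principle, treating each of those 10 groups as a pigeonhole, one can pick one integer per group — 10 integers — with no two summing to 40.
The 11th integer lands in an occupied pair, forcing a sum of 40.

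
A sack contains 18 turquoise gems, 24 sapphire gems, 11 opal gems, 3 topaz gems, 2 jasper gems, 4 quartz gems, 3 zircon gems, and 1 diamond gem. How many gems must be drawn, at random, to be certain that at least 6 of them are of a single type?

29

Put each drawn gem into a box by type. The largest draw with every box below 6 takes min(count, 5) from each type; types with fewer than 5 contribute all they have.
Σ min(cᵢ, 5) = 5 + 5 + 5 + 3 + 2 + 4 + 3 + 1 = 28.
Draw number 28 + 1 = 29 must push one box to 6.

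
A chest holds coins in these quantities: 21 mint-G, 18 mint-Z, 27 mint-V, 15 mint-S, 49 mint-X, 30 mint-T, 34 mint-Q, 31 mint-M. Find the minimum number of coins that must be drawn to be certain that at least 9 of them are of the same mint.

By pigeonhole, put each drawn coin into a box by mint. The largest draw with every box below 9 takes min(count, 8) from each mint.
Σ min(cᵢ, 8) = 8 + 8 + 8 + 8 + 8 + 8 + 8 + 8 = 64.
Draw number 64 + 1 = 65 must push one box to 9.

65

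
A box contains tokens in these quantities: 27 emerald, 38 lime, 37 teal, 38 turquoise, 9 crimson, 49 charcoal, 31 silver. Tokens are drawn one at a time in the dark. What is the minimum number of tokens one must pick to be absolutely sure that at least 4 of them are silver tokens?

In the worst case for collecting silver tokens, every non-silver token comes out first.
There are 27 + 38 + 37 + 38 + 9 + 49 = 198 non-silver tokens altogether.
After those, each further token must be silver, so 198 + 4 = 202 draws guarantee 4 silver tokens.

202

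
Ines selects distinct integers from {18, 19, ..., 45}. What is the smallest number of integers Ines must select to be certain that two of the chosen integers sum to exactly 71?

A set avoiding the sum 71 can contain at most one of each pair {x, 71−x}, plus the 8 elements whose complement lies outside the range.
The integers 18, …, 35 (18 of them) are such a set: any two sum to at least 18+19 = 37 and at most 34+35 = 69 < 71.
Any 19th integer completes one of the 10 pairs, so 19 choices force a sum of 71.

19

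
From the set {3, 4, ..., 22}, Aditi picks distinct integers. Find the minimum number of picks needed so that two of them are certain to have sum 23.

12

A set avoiding the sum 23 can contain at most one of each pair {x, 23−x}, plus the 2 elements whose complement lies outside the range.
The integers 12, …, 22 (11 of them) are such a set: any two sum to at least 12+13 = 25 > 23.
Any 12th integer completes one of the 9 pairs, so 12 choices force a sum of 23.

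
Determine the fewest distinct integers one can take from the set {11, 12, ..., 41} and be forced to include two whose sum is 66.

24

Group the elements by complementary pair {x, 66−x}: {25,41}, {26,40}, {27,39}, …, giving 8 two-element pairs; the single value 33 (it cannot pair with itself since the integers are distinct); and 14 integers whose partner 66−x falls outside [11,41].
By pigeonhole, treating each of those 23 groups as a pigeonhole, one can pick one integer per group — 23 integers — with no two summing to 66.
The 24th integer lands in an occupied pair, forcing a sum of 66.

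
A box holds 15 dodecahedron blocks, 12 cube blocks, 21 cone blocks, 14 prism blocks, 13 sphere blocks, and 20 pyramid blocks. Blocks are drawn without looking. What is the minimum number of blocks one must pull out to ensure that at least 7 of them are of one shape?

37

By the pigeonhole principle, the 6 shapes are the holes; the blocks drawn are the pigeons.
To avoid 7 of any one shape, the worst case takes at most 6 of each shape.
That gives 6 + 6 + 6 + 6 + 6 + 6 = 36 blocks with no shape reaching 7.
The next block forces some shape to 7, so 36 + 1 = 37.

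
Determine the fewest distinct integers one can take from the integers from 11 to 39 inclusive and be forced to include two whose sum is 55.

18

Group the elements by complementary pair {x, 55−x}: {16,39}, {17,38}, {18,37}, …, giving 12 two-element pairs and 5 integers whose partner 55−x falls outside [11,39].
Pigeonhole: treating each of those 17 groups as a pigeonhole, one can pick one integer per group — 17 integers — with no two summing to 55.
The 18th integer lands in an occupied pair, forcing a sum of 55.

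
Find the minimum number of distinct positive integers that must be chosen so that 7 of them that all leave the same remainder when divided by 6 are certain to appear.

By pigeonhole, the 6 residue classes mod 6 are the pigeonholes.
With 36 integers one could put 6 in each residue class and have no class reach 7.
The 37th integer pushes some class to 7, so 6·6 + 1 = 37.

37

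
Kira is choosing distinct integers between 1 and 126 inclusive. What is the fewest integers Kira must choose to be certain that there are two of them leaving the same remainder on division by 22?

The 22 residue classes mod 22 are the pigeonholes.
With 22 integers one could put 1 in each residue class and have no class reach 2.
The 23rd integer pushes some class to 2, so 22·1 + 1 = 23.

23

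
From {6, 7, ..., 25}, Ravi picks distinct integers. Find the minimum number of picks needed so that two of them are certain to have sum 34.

Group the elements by complementary pair {x, 34−x}: {9,25}, {10,24}, {11,23}, …, giving 8 two-element pairs; the single value 17 (it cannot pair with itself since the integers are distinct); and 3 integers whose partner 34−x falls outside [6,25].
By pigeonhole, treating each of those 12 groups as a pigeonhole, one can pick one integer per group — 12 integers — with no two summing to 34.
The 13th integer lands in an occupied pair, forcing a sum of 34.

13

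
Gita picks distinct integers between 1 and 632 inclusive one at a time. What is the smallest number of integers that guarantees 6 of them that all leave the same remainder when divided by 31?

156

By the pigeonhole principle, the 31 residue classes mod 31 are the pigeonholes.
With 155 integers one could put 5 in each residue class and have no class reach 6.
The 156th integer pushes some class to 6, so 31·5 + 1 = 156.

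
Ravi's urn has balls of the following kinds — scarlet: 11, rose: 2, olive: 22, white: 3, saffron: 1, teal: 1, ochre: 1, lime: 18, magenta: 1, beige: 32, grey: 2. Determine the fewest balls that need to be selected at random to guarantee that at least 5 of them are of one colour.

28

Put each drawn ball into a box by colour. The largest draw with every box below 5 takes min(count, 4) from each colour; colours with fewer than 4 contribute all they have.
Σ min(cᵢ, 4) = 4 + 2 + 4 + 3 + 1 + 1 + 1 + 4 + 1 + 4 + 2 = 27.
Draw number 27 + 1 = 28 must push one box to 5.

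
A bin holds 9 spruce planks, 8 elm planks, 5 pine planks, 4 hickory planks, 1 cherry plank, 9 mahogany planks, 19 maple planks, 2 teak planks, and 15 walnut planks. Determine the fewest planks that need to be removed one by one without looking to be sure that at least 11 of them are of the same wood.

59

An adversary could hand out at most 10 planks per wood (7 woods run out sooner): 9 + 8 + 5 + 4 + 1 + 9 + 10 + 2 + 10 = 58 planks and still no wood has 11.
One more plank lands in a wood already at 10, so 59 draws are enough and 58 are not.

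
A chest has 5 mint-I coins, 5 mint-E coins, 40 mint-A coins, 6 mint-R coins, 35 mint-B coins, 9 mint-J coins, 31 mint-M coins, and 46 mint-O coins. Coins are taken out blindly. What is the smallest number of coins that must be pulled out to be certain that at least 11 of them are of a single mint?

66

An adversary could hand out at most 10 coins per mint (4 mints run out sooner): 5 + 5 + 10 + 6 + 10 + 9 + 10 + 10 = 65 coins and still no mint has 11.
By the pigeonhole principle, one more coin lands in a mint already at 10, so 66 draws are enough and 65 are not.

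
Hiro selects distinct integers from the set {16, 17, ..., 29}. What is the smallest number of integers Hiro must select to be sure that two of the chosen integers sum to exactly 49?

10

Two chosen integers sum to 49 exactly when both halves of some pair {x, 49−x} with 20 ≤ x ≤ 49−x ≤ 29 are chosen — 5 such pairs.
The remaining 4 elements (those with no distinct partner in range) can never complete a 49-sum, so the worst case takes all of them and one from each pair: 4 + 5 = 9.
By the pigeonhole principle, the 10th integer has to be the second member of some pair, so 9 + 1 = 10.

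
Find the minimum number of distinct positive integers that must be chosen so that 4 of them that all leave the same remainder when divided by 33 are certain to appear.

100

By pigeonhole, the 33 residue classes mod 33 are the pigeonholes.
With 99 integers one could put 3 in each residue class and have no class reach 4.
The 100th integer pushes some class to 4, so 33·3 + 1 = 100.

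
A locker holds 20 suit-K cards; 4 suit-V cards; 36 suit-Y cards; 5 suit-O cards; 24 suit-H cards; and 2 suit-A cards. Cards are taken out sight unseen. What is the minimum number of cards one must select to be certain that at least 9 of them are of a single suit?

36

An adversary could hand out at most 8 cards per suit (suit-V, suit-O, suit-A run out sooner): 8 + 4 + 8 + 5 + 8 + 2 = 35 cards and still no suit has 9.
By pigeonhole, one more card lands in a suit already at 8, so 36 draws are enough and 35 are not.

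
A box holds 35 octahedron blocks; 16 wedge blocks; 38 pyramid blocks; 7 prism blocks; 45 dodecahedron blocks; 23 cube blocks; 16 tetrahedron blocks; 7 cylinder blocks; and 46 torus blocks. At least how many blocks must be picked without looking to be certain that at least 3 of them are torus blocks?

190

In the worst case for collecting torus blocks, every non-torus block comes out first.
There are 35 + 16 + 38 + 7 + 45 + 23 + 16 + 7 = 187 non-torus blocks altogether.
After those, each further block must be torus, so 187 + 3 = 190 draws guarantee 3 torus blocks.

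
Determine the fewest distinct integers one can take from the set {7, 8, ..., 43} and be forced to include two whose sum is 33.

Group the elements by complementary pair {x, 33−x}: {7,26}, {8,25}, {9,24}, …, giving 10 two-element pairs and 17 integers whose partner 33−x falls outside [7,43].
By pigeonhole, treating each of those 27 groups as a pigeonhole, one can pick one integer per group — 27 integers — with no two summing to 33.
The 28th integer lands in an occupied pair, forcing a sum of 33.

28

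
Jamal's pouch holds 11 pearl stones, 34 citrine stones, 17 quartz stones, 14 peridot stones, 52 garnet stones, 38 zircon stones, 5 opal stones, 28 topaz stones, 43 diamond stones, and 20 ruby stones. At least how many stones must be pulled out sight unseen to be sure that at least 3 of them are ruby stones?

In the worst case for collecting ruby stones, every non-ruby stone comes out first.
There are 11 + 34 + 17 + 14 + 52 + 38 + 5 + 28 + 43 = 242 non-ruby stones altogether.
After those, each further stone must be ruby, so 242 + 3 = 245 draws guarantee 3 ruby stones.

245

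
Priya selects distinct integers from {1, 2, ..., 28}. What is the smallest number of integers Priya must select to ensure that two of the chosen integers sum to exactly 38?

20

A set avoiding the sum 38 can contain at most one of each pair {x, 38−x}, plus the 10 elements whose complement lies outside the range or equal to its own complement.
The integers 1, …, 19 (19 of them) are such a set: any two sum to at least 1+2 = 3 and at most 18+19 = 37 < 38.
Any 20th integer completes one of the 9 pairs, so 20 choices force a sum of 38.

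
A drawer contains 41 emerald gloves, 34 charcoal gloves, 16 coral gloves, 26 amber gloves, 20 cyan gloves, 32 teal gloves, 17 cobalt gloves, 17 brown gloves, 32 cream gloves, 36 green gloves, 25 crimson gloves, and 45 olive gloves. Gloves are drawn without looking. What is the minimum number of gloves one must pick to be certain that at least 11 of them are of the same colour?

121

An adversary could hand out at most 10 gloves per colour: 10 + 10 + 10 + 10 + 10 + 10 + 10 + 10 + 10 + 10 + 10 + 10 = 120 gloves and still no colour has 11.
One more glove lands in a colour already at 10, so 121 draws are enough and 120 are not.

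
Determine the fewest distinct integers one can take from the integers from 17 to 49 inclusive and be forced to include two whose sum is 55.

23

Two chosen integers sum to 55 exactly when both halves of some pair {x, 55−x} with 17 ≤ x ≤ 55−x ≤ 38 are chosen — 11 such pairs.
The remaining 11 elements (those with no distinct partner in range) can never complete a 55-sum, so the worst case takes all of them and one from each pair: 11 + 11 = 22.
The 23rd integer has to be the second member of some pair, so 22 + 1 = 23.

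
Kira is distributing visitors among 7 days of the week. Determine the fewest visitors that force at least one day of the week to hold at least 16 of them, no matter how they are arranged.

106

With 105 visitors one could put exactly 15 in each of the 7 days of the week, and no day of the week would reach 16.
One more visitor must land in a day of the week that already has 15, giving it 16.
So 7 × 15 + 1 = 106 visitors are required.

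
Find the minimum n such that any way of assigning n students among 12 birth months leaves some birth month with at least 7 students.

With 72 students one could put exactly 6 in each of the 12 birth months, and no birth month would reach 7.
One more student must land in a birth month that already has 6, giving it 7.
So 12 × 6 + 1 = 73 students are required.

73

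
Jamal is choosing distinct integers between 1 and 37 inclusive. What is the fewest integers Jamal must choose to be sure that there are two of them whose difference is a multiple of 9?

10

Integers whose pairwise differences are multiples of 9 are exactly those sharing a remainder mod 9. The 9 residue classes mod 9 are the pigeonholes.
With 9 integers one could put 1 in each residue class and have no class reach 2.
The 10th integer pushes some class to 2, so 9·1 + 1 = 10.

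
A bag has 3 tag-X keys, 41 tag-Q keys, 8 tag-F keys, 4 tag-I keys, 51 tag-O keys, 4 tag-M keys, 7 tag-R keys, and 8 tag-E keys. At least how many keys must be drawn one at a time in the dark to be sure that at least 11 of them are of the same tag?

55

The 8 tags are the holes; the keys drawn are the pigeons.
To avoid 11 of any one tag, the worst case takes at most 10 of each tag, or every key of a tag that has fewer than 10.
That gives 3 + 10 + 8 + 4 + 10 + 4 + 7 + 8 = 54 keys with no tag reaching 11.
The next key forces some tag to 11, so 54 + 1 = 55.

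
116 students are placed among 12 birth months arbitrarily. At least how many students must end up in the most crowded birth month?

10

By the pigeonhole principle, the 12 birth months are the holes and the 116 students are the pigeons.
If every birth month held at most 9 students, the total would be at most 12 × 9 = 108, which is less than 116.
So some birth month holds at least ⌈116/12⌉ = 10 students.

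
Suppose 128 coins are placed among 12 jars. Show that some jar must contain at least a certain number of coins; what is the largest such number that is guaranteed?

11

Pigeonhole: the 12 jars are the holes and the 128 coins are the pigeons.
If every jar held at most 10 coins, the total would be at most 12 × 10 = 120, which is less than 128.
So some jar holds at least ⌈128/12⌉ = 11 coins.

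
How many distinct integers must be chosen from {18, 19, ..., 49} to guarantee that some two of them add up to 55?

Two chosen integers sum to 55 exactly when both halves of some pair {x, 55−x} with 18 ≤ x ≤ 55−x ≤ 37 are chosen — 10 such pairs.
The remaining 12 elements (those with no distinct partner in range) can never complete a 55-sum, so the worst case takes all of them and one from each pair: 12 + 10 = 22.
The 23rd integer has to be the second member of some pair, so 22 + 1 = 23.

23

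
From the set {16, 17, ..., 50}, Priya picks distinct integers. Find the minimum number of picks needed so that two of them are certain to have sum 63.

20

Two chosen integers sum to 63 exactly when both halves of some pair {x, 63−x} with 16 ≤ x ≤ 63−x ≤ 47 are chosen — 16 such pairs.
The remaining 3 elements (those with no distinct partner in range) can never complete a 63-sum, so the worst case takes all of them and one from each pair: 3 + 16 = 19.
By the pigeonhole principle, the 20th integer has to be the second member of some pair, so 19 + 1 = 20.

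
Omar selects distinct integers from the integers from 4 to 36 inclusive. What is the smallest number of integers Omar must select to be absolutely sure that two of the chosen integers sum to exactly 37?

Group the elements by complementary pair {x, 37−x}: {4,33}, {5,32}, {6,31}, …, giving 15 two-element pairs and 3 integers whose partner 37−x falls outside [4,36].
By pigeonhole, treating each of those 18 groups as a pigeonhole, one can pick one integer per group — 18 integers — with no two summing to 37.
The 19th integer lands in an occupied pair, forcing a sum of 37.

19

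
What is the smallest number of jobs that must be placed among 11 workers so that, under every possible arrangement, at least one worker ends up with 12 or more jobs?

122

With 121 jobs one could put exactly 11 in each of the 11 workers, and no worker would reach 12.
One more job must land in a worker that already has 11, giving it 12.
So 11 × 11 + 1 = 122 jobs are required.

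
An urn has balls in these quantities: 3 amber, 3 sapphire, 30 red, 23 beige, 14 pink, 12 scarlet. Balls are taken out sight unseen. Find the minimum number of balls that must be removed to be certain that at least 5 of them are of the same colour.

By the pigeonhole principle, put each drawn ball into a box by colour. The largest draw with every box below 5 takes min(count, 4) from each colour; colours with fewer than 4 contribute all they have.
Σ min(cᵢ, 4) = 3 + 3 + 4 + 4 + 4 + 4 = 22.
Draw number 22 + 1 = 23 must push one box to 5.

23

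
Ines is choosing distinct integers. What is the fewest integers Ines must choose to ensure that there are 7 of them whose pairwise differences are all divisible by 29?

175

Integers whose pairwise differences are multiples of 29 are exactly those sharing a remainder mod 29. By pigeonhole, the 29 residue classes mod 29 are the pigeonholes.
With 174 integers one could put 6 in each residue class and have no class reach 7.
The 175th integer pushes some class to 7, so 29·6 + 1 = 175.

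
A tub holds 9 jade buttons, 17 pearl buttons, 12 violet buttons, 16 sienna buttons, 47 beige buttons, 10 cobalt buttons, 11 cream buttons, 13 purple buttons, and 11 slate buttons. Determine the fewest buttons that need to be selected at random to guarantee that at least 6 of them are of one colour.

An adversary could hand out at most 5 buttons per colour: 5 + 5 + 5 + 5 + 5 + 5 + 5 + 5 + 5 = 45 buttons and still no colour has 6.
One more button lands in a colour already at 5, so 46 draws are enough and 45 are not.

46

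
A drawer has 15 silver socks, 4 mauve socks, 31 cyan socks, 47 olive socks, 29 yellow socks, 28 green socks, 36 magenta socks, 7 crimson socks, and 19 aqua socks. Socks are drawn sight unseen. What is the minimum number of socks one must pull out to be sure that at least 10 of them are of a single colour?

75

Put each drawn sock into a box by colour. The largest draw with every box below 10 takes min(count, 9) from each colour; colours with fewer than 9 contribute all they have.
Σ min(cᵢ, 9) = 9 + 4 + 9 + 9 + 9 + 9 + 9 + 7 + 9 = 74.
Draw number 74 + 1 = 75 must push one box to 10.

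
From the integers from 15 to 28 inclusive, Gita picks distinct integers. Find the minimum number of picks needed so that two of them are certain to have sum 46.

10

A set avoiding the sum 46 can contain at most one of each pair {x, 46−x}, plus the 4 elements whose complement lies outside the range or equal to its own complement.
The integers 15, …, 23 (9 of them) are such a set: any two sum to at least 15+16 = 31 and at most 22+23 = 45 < 46.
By pigeonhole, any 10th integer completes one of the 5 pairs, so 10 choices force a sum of 46.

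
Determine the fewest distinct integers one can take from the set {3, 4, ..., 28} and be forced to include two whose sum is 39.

18

Group the elements by complementary pair {x, 39−x}: {11,28}, {12,27}, {13,26}, …, giving 9 two-element pairs and 8 integers whose partner 39−x falls outside [3,28].
By pigeonhole, treating each of those 17 groups as a pigeonhole, one can pick one integer per group — 17 integers — with no two summing to 39.
The 18th integer lands in an occupied pair, forcing a sum of 39.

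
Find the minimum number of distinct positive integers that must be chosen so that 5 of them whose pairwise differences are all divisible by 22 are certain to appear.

89

Integers whose pairwise differences are multiples of 22 are exactly those sharing a remainder mod 22. The 22 residue classes mod 22 are the pigeonholes.
With 88 integers one could put 4 in each residue class and have no class reach 5.
The 89th integer pushes some class to 5, so 22·4 + 1 = 89.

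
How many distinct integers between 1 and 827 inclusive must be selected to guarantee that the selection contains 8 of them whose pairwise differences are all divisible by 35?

246

Integers whose pairwise differences are multiples of 35 are exactly those sharing a remainder mod 35. The 35 residue classes mod 35 are the pigeonholes.
With 245 integers one could put 7 in each residue class and have no class reach 8.
The 246th integer pushes some class to 8, so 35·7 + 1 = 246.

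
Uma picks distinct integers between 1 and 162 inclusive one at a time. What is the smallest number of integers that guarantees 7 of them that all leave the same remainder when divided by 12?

Pigeonhole: the 12 residue classes mod 12 are the pigeonholes.
With 72 integers one could put 6 in each residue class and have no class reach 7.
The 73rd integer pushes some class to 7, so 12·6 + 1 = 73.

73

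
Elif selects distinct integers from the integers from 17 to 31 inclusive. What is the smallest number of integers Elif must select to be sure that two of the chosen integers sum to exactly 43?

11

Two chosen integers sum to 43 exactly when both halves of some pair {x, 43−x} with 17 ≤ x ≤ 43−x ≤ 26 are chosen — 5 such pairs.
The remaining 5 elements (those with no distinct partner in range) can never complete a 43-sum, so the worst case takes all of them and one from each pair: 5 + 5 = 10.
By pigeonhole, the 11th integer has to be the second member of some pair, so 10 + 1 = 11.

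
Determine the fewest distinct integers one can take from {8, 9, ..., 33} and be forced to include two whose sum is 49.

18

Two chosen integers sum to 49 exactly when both halves of some pair {x, 49−x} with 16 ≤ x ≤ 49−x ≤ 33 are chosen — 9 such pairs.
The remaining 8 elements (those with no distinct partner in range) can never complete a 49-sum, so the worst case takes all of them and one from each pair: 8 + 9 = 17.
Pigeonhole: the 18th integer has to be the second member of some pair, so 17 + 1 = 18.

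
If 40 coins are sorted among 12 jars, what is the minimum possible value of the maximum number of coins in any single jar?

The 12 jars are the holes and the 40 coins are the pigeons.
If every jar held at most 3 coins, the total would be at most 12 × 3 = 36, which is less than 40.
So some jar holds at least ⌈40/12⌉ = 4 coins.

4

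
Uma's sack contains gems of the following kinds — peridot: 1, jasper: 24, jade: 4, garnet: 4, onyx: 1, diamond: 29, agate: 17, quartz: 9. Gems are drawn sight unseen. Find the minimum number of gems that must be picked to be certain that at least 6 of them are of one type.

31

By pigeonhole, the 8 types are the holes; the gems drawn are the pigeons.
To avoid 6 of any one type, the worst case takes at most 5 of each type, or every gem of a type that has fewer than 5.
That gives 1 + 5 + 4 + 4 + 1 + 5 + 5 + 5 = 30 gems with no type reaching 6.
The next gem forces some type to 6, so 30 + 1 = 31.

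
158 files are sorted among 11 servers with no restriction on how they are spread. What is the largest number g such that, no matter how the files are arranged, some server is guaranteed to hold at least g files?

15

The 11 servers are the holes and the 158 files are the pigeons.
If every server held at most 14 files, the total would be at most 11 × 14 = 154, which is less than 158.
So some server holds at least ⌈158/11⌉ = 15 files.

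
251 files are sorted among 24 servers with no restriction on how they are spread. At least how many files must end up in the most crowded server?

11

By the pigeonhole principle, the 24 servers are the holes and the 251 files are the pigeons.
If every server held at most 10 files, the total would be at most 24 × 10 = 240, which is less than 251.
So some server holds at least ⌈251/24⌉ = 11 files.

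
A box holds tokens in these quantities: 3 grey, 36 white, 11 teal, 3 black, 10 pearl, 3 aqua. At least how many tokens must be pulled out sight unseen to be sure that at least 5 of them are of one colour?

22

The 6 colours are the holes; the tokens drawn are the pigeons.
To avoid 5 of any one colour, the worst case takes at most 4 of each colour, or every token of a colour that has fewer than 4.
That gives 3 + 4 + 4 + 3 + 4 + 3 = 21 tokens with no colour reaching 5.
The next token forces some colour to 5, so 21 + 1 = 22.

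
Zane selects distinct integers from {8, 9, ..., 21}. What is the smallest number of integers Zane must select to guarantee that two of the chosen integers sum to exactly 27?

Group the elements by complementary pair {x, 27−x}: {8,19}, {9,18}, {10,17}, …, giving 6 two-element pairs and 2 integers whose partner 27−x falls outside [8,21].
Treating each of those 8 groups as a pigeonhole, one can pick one integer per group — 8 integers — with no two summing to 27.
The 9th integer lands in an occupied pair, forcing a sum of 27.

9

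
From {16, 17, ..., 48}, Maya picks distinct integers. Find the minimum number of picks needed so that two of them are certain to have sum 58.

21

Group the elements by complementary pair {x, 58−x}: {16,42}, {17,41}, {18,40}, …, giving 13 two-element pairs; the single value 29 (it cannot pair with itself since the integers are distinct); and 6 integers whose partner 58−x falls outside [16,48].
By pigeonhole, treating each of those 20 groups as a pigeonhole, one can pick one integer per group — 20 integers — with no two summing to 58.
The 21st integer lands in an occupied pair, forcing a sum of 58.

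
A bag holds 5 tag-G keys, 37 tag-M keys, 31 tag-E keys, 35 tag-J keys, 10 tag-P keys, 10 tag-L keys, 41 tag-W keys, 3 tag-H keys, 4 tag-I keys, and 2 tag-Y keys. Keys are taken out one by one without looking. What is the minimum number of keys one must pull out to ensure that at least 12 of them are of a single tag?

An adversary could hand out at most 11 keys per tag (6 tags run out sooner): 5 + 11 + 11 + 11 + 10 + 10 + 11 + 3 + 4 + 2 = 78 keys and still no tag has 12.
One more key lands in a tag already at 11, so 79 draws are enough and 78 are not.

79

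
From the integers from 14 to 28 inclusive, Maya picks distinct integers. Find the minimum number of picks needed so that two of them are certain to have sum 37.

Group the elements by complementary pair {x, 37−x}: {14,23}, {15,22}, {16,21}, …, giving 5 two-element pairs and 5 integers whose partner 37−x falls outside [14,28].
Pigeonhole: treating each of those 10 groups as a pigeonhole, one can pick one integer per group — 10 integers — with no two summing to 37.
The 11th integer lands in an occupied pair, forcing a sum of 37.

11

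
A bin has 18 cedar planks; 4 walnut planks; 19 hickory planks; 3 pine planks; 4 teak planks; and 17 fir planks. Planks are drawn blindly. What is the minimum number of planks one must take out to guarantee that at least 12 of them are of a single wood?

45

By pigeonhole, put each drawn plank into a box by wood. The largest draw with every box below 12 takes min(count, 11) from each wood; woods with fewer than 11 contribute all they have.
Σ min(cᵢ, 11) = 11 + 4 + 11 + 3 + 4 + 11 = 44.
Draw number 44 + 1 = 45 must push one box to 12.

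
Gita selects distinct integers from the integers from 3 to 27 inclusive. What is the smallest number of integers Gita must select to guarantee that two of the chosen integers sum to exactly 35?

A set avoiding the sum 35 can contain at most one of each pair {x, 35−x}, plus the 5 elements whose complement lies outside the range.
The integers 3, …, 17 (15 of them) are such a set: any two sum to at least 3+4 = 7 and at most 16+17 = 33 < 35.
By pigeonhole, any 16th integer completes one of the 10 pairs, so 16 choices force a sum of 35.

16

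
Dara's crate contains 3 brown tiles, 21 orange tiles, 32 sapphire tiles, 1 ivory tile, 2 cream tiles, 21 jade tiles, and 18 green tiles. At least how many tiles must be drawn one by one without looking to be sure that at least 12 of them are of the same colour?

51

By pigeonhole, the 7 colours are the holes; the tiles drawn are the pigeons.
To avoid 12 of any one colour, the worst case takes at most 11 of each colour, or every tile of a colour that has fewer than 11.
That gives 3 + 11 + 11 + 1 + 2 + 11 + 11 = 50 tiles with no colour reaching 12.
The next tile forces some colour to 12, so 50 + 1 = 51.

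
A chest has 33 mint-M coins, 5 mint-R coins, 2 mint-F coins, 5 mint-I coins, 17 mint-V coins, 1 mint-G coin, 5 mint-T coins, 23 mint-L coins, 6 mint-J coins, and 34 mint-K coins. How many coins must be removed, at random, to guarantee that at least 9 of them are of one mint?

57

An adversary could hand out at most 8 coins per mint (6 mints run out sooner): 8 + 5 + 2 + 5 + 8 + 1 + 5 + 8 + 6 + 8 = 56 coins and still no mint has 9.
One more coin lands in a mint already at 8, so 57 draws are enough and 56 are not.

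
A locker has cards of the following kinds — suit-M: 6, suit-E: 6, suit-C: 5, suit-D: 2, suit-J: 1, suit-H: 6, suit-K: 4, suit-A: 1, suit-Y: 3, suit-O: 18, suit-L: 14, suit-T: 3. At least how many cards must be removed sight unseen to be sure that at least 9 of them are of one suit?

Pigeonhole: put each drawn card into a box by suit. The largest draw with every box below 9 takes min(count, 8) from each suit; suits with fewer than 8 contribute all they have.
Σ min(cᵢ, 8) = 6 + 6 + 5 + 2 + 1 + 6 + 4 + 1 + 3 + 8 + 8 + 3 = 53.
Draw number 53 + 1 = 54 must push one box to 9.

54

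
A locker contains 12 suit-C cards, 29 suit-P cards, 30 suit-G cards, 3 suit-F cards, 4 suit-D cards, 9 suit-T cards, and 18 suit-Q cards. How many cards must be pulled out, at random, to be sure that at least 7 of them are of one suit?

38

An adversary could hand out at most 6 cards per suit (suit-F, suit-D run out sooner): 6 + 6 + 6 + 3 + 4 + 6 + 6 = 37 cards and still no suit has 7.
By the pigeonhole principle, one more card lands in a suit already at 6, so 38 draws are enough and 37 are not.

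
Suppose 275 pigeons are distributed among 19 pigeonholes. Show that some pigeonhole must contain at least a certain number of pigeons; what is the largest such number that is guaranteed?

By pigeonhole, the 19 pigeonholes are the holes and the 275 pigeons are the pigeons.
If every pigeonhole held at most 14 pigeons, the total would be at most 19 × 14 = 266, which is less than 275.
So some pigeonhole holds at least ⌈275/19⌉ = 15 pigeons.

15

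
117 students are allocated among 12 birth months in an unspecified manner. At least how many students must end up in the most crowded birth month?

10

Pigeonhole: the 12 birth months are the holes and the 117 students are the pigeons.
If every birth month held at most 9 students, the total would be at most 12 × 9 = 108, which is less than 117.
So some birth month holds at least ⌈117/12⌉ = 10 students.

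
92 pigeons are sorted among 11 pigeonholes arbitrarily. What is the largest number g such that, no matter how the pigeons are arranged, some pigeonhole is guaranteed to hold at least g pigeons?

Pigeonhole: the 11 pigeonholes are the holes and the 92 pigeons are the pigeons.
If every pigeonhole held at most 8 pigeons, the total would be at most 11 × 8 = 88, which is less than 92.
So some pigeonhole holds at least ⌈92/11⌉ = 9 pigeons.

9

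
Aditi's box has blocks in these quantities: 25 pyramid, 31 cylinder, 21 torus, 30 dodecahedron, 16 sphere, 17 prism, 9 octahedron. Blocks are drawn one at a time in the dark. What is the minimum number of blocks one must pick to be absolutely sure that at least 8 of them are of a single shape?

50

An adversary could hand out at most 7 blocks per shape: 7 + 7 + 7 + 7 + 7 + 7 + 7 = 49 blocks and still no shape has 8.
One more block lands in a shape already at 7, so 50 draws are enough and 49 are not.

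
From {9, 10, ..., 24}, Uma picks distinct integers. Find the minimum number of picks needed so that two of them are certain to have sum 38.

Two chosen integers sum to 38 exactly when both halves of some pair {x, 38−x} with 14 ≤ x ≤ 38−x ≤ 24 are chosen — 5 such pairs.
The remaining 6 elements (those with no distinct partner in range) can never complete a 38-sum, so the worst case takes all of them and one from each pair: 6 + 5 = 11.
By the pigeonhole principle, the 12th integer has to be the second member of some pair, so 11 + 1 = 12.

12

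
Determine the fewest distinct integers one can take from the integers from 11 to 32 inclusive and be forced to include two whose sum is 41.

13

Group the elements by complementary pair {x, 41−x}: {11,30}, {12,29}, {13,28}, …, giving 10 two-element pairs and 2 integers whose partner 41−x falls outside [11,32].
Pigeonhole: treating each of those 12 groups as a pigeonhole, one can pick one integer per group — 12 integers — with no two summing to 41.
The 13th integer lands in an occupied pair, forcing a sum of 41.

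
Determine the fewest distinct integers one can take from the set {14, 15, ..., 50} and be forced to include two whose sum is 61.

Group the elements by complementary pair {x, 61−x}: {14,47}, {15,46}, {16,45}, …, giving 17 two-element pairs and 3 integers whose partner 61−x falls outside [14,50].
Treating each of those 20 groups as a pigeonhole, one can pick one integer per group — 20 integers — with no two summing to 61.
The 21st integer lands in an occupied pair, forcing a sum of 61.

21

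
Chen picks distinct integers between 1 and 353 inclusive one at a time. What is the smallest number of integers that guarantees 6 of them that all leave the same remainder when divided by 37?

The 37 residue classes mod 37 are the pigeonholes.
With 185 integers one could put 5 in each residue class and have no class reach 6.
The 186th integer pushes some class to 6, so 37·5 + 1 = 186.

186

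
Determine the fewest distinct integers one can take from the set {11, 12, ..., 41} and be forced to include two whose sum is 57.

A set avoiding the sum 57 can contain at most one of each pair {x, 57−x}, plus the 5 elements whose complement lies outside the range.
The integers 11, …, 28 (18 of them) are such a set: any two sum to at least 11+12 = 23 and at most 27+28 = 55 < 57.
By pigeonhole, any 19th integer completes one of the 13 pairs, so 19 choices force a sum of 57.

19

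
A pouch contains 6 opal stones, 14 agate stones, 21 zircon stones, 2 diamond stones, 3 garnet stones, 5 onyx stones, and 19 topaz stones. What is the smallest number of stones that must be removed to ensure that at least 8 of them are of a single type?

38

Pigeonhole: put each drawn stone into a box by type. The largest draw with every box below 8 takes min(count, 7) from each type; types with fewer than 7 contribute all they have.
Σ min(cᵢ, 7) = 6 + 7 + 7 + 2 + 3 + 5 + 7 = 37.
Draw number 37 + 1 = 38 must push one box to 8.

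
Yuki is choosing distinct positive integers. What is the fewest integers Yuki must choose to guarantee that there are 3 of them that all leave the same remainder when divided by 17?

35

By pigeonhole, the 17 residue classes mod 17 are the pigeonholes.
With 34 integers one could put 2 in each residue class and have no class reach 3.
The 35th integer pushes some class to 3, so 17·2 + 1 = 35.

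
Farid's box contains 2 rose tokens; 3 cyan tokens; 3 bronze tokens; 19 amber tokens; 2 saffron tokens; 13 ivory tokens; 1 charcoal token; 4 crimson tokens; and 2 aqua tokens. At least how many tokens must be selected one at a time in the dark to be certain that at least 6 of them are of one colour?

28

By the pigeonhole principle, put each drawn token into a box by colour. The largest draw with every box below 6 takes min(count, 5) from each colour; colours with fewer than 5 contribute all they have.
Σ min(cᵢ, 5) = 2 + 3 + 3 + 5 + 2 + 5 + 1 + 4 + 2 = 27.
Draw number 27 + 1 = 28 must push one box to 6.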